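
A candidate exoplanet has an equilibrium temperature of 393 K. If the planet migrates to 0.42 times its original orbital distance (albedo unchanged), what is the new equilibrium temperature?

T_eq ∝ L^(1/4) · d^(−1/2).
T′ = 393 / 0.42^(1/2) = 606 K.

T_eq ≈ 606 K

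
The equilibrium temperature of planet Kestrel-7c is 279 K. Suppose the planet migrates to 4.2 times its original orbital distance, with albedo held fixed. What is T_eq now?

T_eq ∝ L^(1/4) · d^(−1/2).
T′ = 279 / 4.2^(1/2) = 136 K.

T_eq ≈ 136 K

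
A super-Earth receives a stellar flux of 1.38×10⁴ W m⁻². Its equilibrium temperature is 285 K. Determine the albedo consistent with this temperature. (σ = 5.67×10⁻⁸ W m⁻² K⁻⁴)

From T_eq⁴ = S(1−A)/(4σ): 1−A = 4σT_eq⁴/S.
1−A = 4 × 5.67×10⁻⁸ × (285)⁴ / 1.38×10⁴ = 0.108.

A ≈ 0.89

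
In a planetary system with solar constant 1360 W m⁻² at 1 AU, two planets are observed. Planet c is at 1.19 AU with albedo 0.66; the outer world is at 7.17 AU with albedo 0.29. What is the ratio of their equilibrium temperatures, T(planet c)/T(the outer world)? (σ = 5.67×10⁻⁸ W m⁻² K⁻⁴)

T_eq = [S₀(1−A)/(4σd²)]^(1/4), so T ∝ (1−A)^(1/4) / √d.
T₁ = [1360×0.34/(4×5.67×10⁻⁸×1.19²)]^(1/4) = 194.79 K.
T₂ = [1360×0.71/(4×5.67×10⁻⁸×7.17²)]^(1/4) = 95.40 K.

T₁/T₂ ≈ 2.042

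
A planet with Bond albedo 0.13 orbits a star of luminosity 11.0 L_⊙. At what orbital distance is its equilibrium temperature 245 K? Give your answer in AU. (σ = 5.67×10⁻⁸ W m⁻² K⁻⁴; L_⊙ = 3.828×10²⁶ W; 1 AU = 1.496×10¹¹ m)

d ≈ 3.99 AU

L = 11.0 × 3.828×10²⁶ = 4.21×10²⁷ W.
From T_eq⁴ = L(1−A)/(16πσd²): d = √[L(1−A)/(16πσT_eq⁴)].
d = √[4.21×10²⁷ × 0.87 / (16π × 5.67×10⁻⁸ × (245)⁴)] = 5.97×10¹¹ m = 3.99 AU.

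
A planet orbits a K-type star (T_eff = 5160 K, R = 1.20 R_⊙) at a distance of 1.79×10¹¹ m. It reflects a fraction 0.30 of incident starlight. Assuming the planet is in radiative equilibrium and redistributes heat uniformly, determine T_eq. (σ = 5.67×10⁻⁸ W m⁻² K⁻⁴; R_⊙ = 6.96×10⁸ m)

R_⋆ = 1.20 × 6.96×10⁸ = 8.35×10⁸ m.
L = 4πR_⋆²σT_⋆⁴ = 4π(8.35×10⁸)² × 5.67×10⁻⁸ × (5160)⁴ = 3.52×10²⁶ W.
S = L/(4πd²) = 875 W m⁻².
Energy balance: absorbed = emitted ⇒ πR²·S(1−A) = 4πR²·σT_eq⁴, so T_eq⁴ = S(1−A)/(4σ).
T_eq = [875 × 0.70 / (4 × 5.67×10⁻⁸)]^(1/4) = (2.70×10⁹)^(1/4) = 228 K.

T_eq ≈ 228 K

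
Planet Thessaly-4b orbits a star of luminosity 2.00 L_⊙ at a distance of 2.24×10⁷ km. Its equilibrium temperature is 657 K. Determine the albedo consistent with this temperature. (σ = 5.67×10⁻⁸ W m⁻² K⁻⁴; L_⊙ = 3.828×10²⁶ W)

d = 2.24×10⁷ km = 2.24×10¹⁰ m.
L = 2.00 × 3.828×10²⁶ = 7.66×10²⁶ W.
Flux: S = L/(4πd²) = 7.66×10²⁶/(4π×(2.24×10¹⁰)²) = 1.21×10⁵ W m⁻².
From T_eq⁴ = S(1−A)/(4σ): 1−A = 4σT_eq⁴/S.
1−A = 4 × 5.67×10⁻⁸ × (657)⁴ / 1.21×10⁵ = 0.348.

A ≈ 0.65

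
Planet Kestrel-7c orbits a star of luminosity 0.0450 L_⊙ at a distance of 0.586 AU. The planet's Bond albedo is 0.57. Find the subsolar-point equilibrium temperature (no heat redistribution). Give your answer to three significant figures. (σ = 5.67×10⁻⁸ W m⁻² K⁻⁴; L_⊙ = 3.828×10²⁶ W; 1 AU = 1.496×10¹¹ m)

d = 0.586 AU = 8.77×10¹⁰ m.
L = 0.0450 × 3.828×10²⁶ = 1.72×10²⁵ W.
Flux: S = L/(4πd²) = 1.72×10²⁵/(4π×(8.77×10¹⁰)²) = 178 W m⁻².
At the subsolar point the surface absorbs S(1−A) and emits σT⁴ per unit area — no factor of 4, since only the local patch is in balance.
T = [178 × 0.43 / 5.67×10⁻⁸]^(1/4) = (1.35×10⁹)^(1/4) = 192 K.

T_ss ≈ 192 K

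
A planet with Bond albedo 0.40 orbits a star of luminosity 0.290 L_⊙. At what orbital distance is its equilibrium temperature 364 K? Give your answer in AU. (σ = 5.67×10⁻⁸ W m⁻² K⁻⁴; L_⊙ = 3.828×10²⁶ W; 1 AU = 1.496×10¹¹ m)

L = 0.290 × 3.828×10²⁶ = 1.11×10²⁶ W.
From T_eq⁴ = L(1−A)/(16πσd²): d = √[L(1−A)/(16πσT_eq⁴)].
d = √[1.11×10²⁶ × 0.60 / (16π × 5.67×10⁻⁸ × (364)⁴)] = 3.65×10¹⁰ m = 0.244 AU.

d ≈ 0.244 AU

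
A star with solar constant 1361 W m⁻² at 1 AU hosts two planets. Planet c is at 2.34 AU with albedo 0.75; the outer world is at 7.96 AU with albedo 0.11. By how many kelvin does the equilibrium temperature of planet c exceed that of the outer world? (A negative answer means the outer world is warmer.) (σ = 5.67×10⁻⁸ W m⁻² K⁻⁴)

T_eq = [S₀(1−A)/(4σd²)]^(1/4), so T ∝ (1−A)^(1/4) / √d.
T₁ = [1361×0.25/(4×5.67×10⁻⁸×2.34²)]^(1/4) = 128.66 K.
T₂ = [1361×0.89/(4×5.67×10⁻⁸×7.96²)]^(1/4) = 95.82 K.

ΔT ≈ 32.8 K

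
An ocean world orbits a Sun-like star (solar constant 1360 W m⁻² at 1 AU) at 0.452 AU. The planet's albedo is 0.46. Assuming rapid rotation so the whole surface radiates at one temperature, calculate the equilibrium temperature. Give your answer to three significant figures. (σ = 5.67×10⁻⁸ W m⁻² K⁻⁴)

T_eq ≈ 355 K

Flux at 0.452 AU: S = 1360/0.452² = 6660 W m⁻².
Energy balance: absorbed = emitted ⇒ πR²·S(1−A) = 4πR²·σT_eq⁴, so T_eq⁴ = S(1−A)/(4σ).
T_eq = [6660 × 0.54 / (4 × 5.67×10⁻⁸)]^(1/4) = (1.58×10¹⁰)^(1/4) = 355 K.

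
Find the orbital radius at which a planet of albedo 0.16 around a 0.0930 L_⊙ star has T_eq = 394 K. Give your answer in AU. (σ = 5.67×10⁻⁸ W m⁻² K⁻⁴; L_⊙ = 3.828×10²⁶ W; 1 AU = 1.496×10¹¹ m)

d ≈ 0.139 AU

L = 0.0930 × 3.828×10²⁶ = 3.56×10²⁵ W.
From T_eq⁴ = L(1−A)/(16πσd²): d = √[L(1−A)/(16πσT_eq⁴)].
d = √[3.56×10²⁵ × 0.84 / (16π × 5.67×10⁻⁸ × (394)⁴)] = 2.09×10¹⁰ m = 0.139 AU.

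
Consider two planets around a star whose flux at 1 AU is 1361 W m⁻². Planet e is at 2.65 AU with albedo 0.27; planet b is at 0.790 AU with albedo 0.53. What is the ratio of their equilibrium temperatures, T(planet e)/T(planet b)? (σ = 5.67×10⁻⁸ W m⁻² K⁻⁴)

T₁/T₂ ≈ 0.610

T_eq = [S₀(1−A)/(4σd²)]^(1/4), so T ∝ (1−A)^(1/4) / √d.
T₁ = [1361×0.73/(4×5.67×10⁻⁸×2.65²)]^(1/4) = 158.04 K.
T₂ = [1361×0.47/(4×5.67×10⁻⁸×0.790²)]^(1/4) = 259.28 K.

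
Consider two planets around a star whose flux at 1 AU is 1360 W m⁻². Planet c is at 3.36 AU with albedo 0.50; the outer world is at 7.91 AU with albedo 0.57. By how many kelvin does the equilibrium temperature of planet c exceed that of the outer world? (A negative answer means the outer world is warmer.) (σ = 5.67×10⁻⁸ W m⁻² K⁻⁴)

ΔT ≈ 47.5 K

T_eq = [S₀(1−A)/(4σd²)]^(1/4), so T ∝ (1−A)^(1/4) / √d.
T₁ = [1360×0.50/(4×5.67×10⁻⁸×3.36²)]^(1/4) = 127.66 K.
T₂ = [1360×0.43/(4×5.67×10⁻⁸×7.91²)]^(1/4) = 80.12 K.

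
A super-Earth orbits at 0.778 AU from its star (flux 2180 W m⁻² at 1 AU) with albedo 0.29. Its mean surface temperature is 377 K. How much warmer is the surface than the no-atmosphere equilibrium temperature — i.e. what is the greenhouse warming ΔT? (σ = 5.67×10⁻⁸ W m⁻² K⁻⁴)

S = 2180/0.778² = 3602 W m⁻².
T_eq = [S(1−A)/(4σ)]^(1/4) = [3602×0.71/(4×5.67×10⁻⁸)]^(1/4) = 325.9 K.
ΔT = T_surf − T_eq = 377 − 325.9.

ΔT ≈ 51.1 K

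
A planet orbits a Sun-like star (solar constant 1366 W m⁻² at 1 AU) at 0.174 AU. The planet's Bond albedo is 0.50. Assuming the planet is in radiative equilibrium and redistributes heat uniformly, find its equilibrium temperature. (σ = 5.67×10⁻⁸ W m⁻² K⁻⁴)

T_eq ≈ 562 K

Flux at 0.174 AU: S = 1366/0.174² = 4.51×10⁴ W m⁻².
Energy balance: absorbed = emitted ⇒ πR²·S(1−A) = 4πR²·σT_eq⁴, so T_eq⁴ = S(1−A)/(4σ).
T_eq = [4.51×10⁴ × 0.50 / (4 × 5.67×10⁻⁸)]^(1/4) = (9.95×10¹⁰)^(1/4) = 562 K.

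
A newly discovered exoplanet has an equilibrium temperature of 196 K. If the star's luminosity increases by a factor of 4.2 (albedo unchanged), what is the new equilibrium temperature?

T_eq ∝ L^(1/4) · d^(−1/2).
T′ = 196 × 4.2^(1/4) = 281 K.

T_eq ≈ 281 K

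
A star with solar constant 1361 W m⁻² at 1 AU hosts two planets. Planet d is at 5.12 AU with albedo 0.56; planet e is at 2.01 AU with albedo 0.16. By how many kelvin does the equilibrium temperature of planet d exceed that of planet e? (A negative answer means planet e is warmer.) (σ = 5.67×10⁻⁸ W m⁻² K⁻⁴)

ΔT ≈ -87.8 K

T_eq = [S₀(1−A)/(4σd²)]^(1/4), so T ∝ (1−A)^(1/4) / √d.
T₁ = [1361×0.44/(4×5.67×10⁻⁸×5.12²)]^(1/4) = 100.18 K.
T₂ = [1361×0.84/(4×5.67×10⁻⁸×2.01²)]^(1/4) = 187.94 K.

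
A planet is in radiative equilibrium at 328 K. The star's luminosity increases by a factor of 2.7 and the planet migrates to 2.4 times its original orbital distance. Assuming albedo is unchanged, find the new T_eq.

T_eq ∝ L^(1/4) · d^(−1/2).
T′ = 328 × 2.7^(1/4) / 2.4^(1/2) = 271 K.

T_eq ≈ 271 K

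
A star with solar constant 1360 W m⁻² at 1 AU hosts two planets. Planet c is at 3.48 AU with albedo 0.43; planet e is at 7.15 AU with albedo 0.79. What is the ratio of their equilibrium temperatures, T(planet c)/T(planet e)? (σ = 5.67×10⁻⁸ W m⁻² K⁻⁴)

T_eq = [S₀(1−A)/(4σd²)]^(1/4), so T ∝ (1−A)^(1/4) / √d.
T₁ = [1360×0.57/(4×5.67×10⁻⁸×3.48²)]^(1/4) = 129.61 K.
T₂ = [1360×0.21/(4×5.67×10⁻⁸×7.15²)]^(1/4) = 70.45 K.

T₁/T₂ ≈ 1.840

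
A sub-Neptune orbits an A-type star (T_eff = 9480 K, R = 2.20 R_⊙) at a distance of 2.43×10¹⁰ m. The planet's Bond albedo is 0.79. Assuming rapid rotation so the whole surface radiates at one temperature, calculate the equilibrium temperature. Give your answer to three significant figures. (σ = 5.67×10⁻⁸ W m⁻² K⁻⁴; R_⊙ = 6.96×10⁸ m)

T_eq ≈ 1140 K

R_⋆ = 2.20 × 6.96×10⁸ = 1.53×10⁹ m.
L = 4πR_⋆²σT_⋆⁴ = 4π(1.53×10⁹)² × 5.67×10⁻⁸ × (9480)⁴ = 1.35×10²⁸ W.
S = L/(4πd²) = 1.82×10⁶ W m⁻².
Energy balance: absorbed = emitted ⇒ πR²·S(1−A) = 4πR²·σT_eq⁴, so T_eq⁴ = S(1−A)/(4σ).
T_eq = [1.82×10⁶ × 0.21 / (4 × 5.67×10⁻⁸)]^(1/4) = (1.68×10¹²)^(1/4) = 1140 K.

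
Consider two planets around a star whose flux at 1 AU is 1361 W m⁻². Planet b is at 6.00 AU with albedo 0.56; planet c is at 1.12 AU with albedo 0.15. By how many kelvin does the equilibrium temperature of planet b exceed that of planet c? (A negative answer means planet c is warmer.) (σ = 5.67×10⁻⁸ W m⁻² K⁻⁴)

T_eq = [S₀(1−A)/(4σd²)]^(1/4), so T ∝ (1−A)^(1/4) / √d.
T₁ = [1361×0.44/(4×5.67×10⁻⁸×6.00²)]^(1/4) = 92.54 K.
T₂ = [1361×0.85/(4×5.67×10⁻⁸×1.12²)]^(1/4) = 252.52 K.

ΔT ≈ -160.0 K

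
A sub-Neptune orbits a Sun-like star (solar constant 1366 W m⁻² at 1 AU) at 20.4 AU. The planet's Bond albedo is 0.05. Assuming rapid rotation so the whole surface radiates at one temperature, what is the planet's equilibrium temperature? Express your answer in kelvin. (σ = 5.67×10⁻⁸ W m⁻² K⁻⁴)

Flux at 20.4 AU: S = 1366/20.4² = 3.28 W m⁻².
Energy balance: absorbed = emitted ⇒ πR²·S(1−A) = 4πR²·σT_eq⁴, so T_eq⁴ = S(1−A)/(4σ).
T_eq = [3.28 × 0.95 / (4 × 5.67×10⁻⁸)]^(1/4) = (1.37×10⁷)^(1/4) = 60.9 K.

T_eq ≈ 60.9 K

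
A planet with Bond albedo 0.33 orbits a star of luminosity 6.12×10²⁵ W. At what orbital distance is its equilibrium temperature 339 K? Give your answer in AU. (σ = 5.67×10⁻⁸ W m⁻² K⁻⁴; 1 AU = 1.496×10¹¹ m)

From T_eq⁴ = L(1−A)/(16πσd²): d = √[L(1−A)/(16πσT_eq⁴)].
d = √[6.12×10²⁵ × 0.67 / (16π × 5.67×10⁻⁸ × (339)⁴)] = 3.30×10¹⁰ m = 0.221 AU.

d ≈ 0.221 AU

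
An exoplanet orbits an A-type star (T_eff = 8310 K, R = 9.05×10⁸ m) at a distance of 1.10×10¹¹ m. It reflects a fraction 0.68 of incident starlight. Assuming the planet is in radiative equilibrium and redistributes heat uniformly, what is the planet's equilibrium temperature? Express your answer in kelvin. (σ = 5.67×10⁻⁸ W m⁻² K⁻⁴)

L = 4πR_⋆²σT_⋆⁴ = 4π(9.05×10⁸)² × 5.67×10⁻⁸ × (8310)⁴ = 2.78×10²⁷ W.
S = L/(4πd²) = 1.83×10⁴ W m⁻².
Energy balance: absorbed = emitted ⇒ πR²·S(1−A) = 4πR²·σT_eq⁴, so T_eq⁴ = S(1−A)/(4σ).
T_eq = [1.83×10⁴ × 0.32 / (4 × 5.67×10⁻⁸)]^(1/4) = (2.58×10¹⁰)^(1/4) = 401 K.

T_eq ≈ 401 K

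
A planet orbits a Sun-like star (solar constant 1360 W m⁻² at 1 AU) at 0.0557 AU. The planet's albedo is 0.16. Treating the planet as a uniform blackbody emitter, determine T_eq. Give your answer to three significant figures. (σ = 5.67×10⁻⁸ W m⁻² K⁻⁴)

Flux at 0.0557 AU: S = 1360/0.0557² = 4.38×10⁵ W m⁻².
Energy balance: absorbed = emitted ⇒ πR²·S(1−A) = 4πR²·σT_eq⁴, so T_eq⁴ = S(1−A)/(4σ).
T_eq = [4.38×10⁵ × 0.84 / (4 × 5.67×10⁻⁸)]^(1/4) = (1.62×10¹²)^(1/4) = 1130 K.

T_eq ≈ 1130 K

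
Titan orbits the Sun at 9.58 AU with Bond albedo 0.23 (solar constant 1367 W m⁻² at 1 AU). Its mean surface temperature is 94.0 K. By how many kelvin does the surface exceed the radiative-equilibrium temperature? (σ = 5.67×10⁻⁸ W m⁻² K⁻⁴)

ΔT ≈ 9.7 K

S = 1367/9.58² = 14.89 W m⁻².
T_eq = [S(1−A)/(4σ)]^(1/4) = [14.89×0.77/(4×5.67×10⁻⁸)]^(1/4) = 84.3 K.
ΔT = T_surf − T_eq = 94 − 84.3.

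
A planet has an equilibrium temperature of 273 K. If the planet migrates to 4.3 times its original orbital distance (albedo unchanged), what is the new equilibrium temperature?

T_eq ∝ L^(1/4) · d^(−1/2).
T′ = 273 / 4.3^(1/2) = 132 K.

T_eq ≈ 132 K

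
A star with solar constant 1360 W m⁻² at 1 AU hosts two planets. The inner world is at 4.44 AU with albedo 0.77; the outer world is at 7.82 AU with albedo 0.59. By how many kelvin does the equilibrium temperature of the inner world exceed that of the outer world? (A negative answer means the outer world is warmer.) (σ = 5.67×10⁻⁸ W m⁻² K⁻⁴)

T_eq = [S₀(1−A)/(4σd²)]^(1/4), so T ∝ (1−A)^(1/4) / √d.
T₁ = [1360×0.23/(4×5.67×10⁻⁸×4.44²)]^(1/4) = 91.46 K.
T₂ = [1360×0.41/(4×5.67×10⁻⁸×7.82²)]^(1/4) = 79.63 K.

ΔT ≈ 11.8 K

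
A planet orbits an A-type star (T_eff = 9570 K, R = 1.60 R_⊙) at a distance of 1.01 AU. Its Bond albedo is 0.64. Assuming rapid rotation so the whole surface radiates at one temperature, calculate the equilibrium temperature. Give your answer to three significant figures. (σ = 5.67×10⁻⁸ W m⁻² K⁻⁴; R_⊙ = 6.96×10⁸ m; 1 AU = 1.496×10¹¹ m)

T_eq ≈ 450 K

R_⋆ = 1.60 × 6.96×10⁸ = 1.11×10⁹ m.
d = 1.01 AU = 1.51×10¹¹ m.
L = 4πR_⋆²σT_⋆⁴ = 4π(1.11×10⁹)² × 5.67×10⁻⁸ × (9570)⁴ = 7.41×10²⁷ W.
S = L/(4πd²) = 2.58×10⁴ W m⁻².
Energy balance: absorbed = emitted ⇒ πR²·S(1−A) = 4πR²·σT_eq⁴, so T_eq⁴ = S(1−A)/(4σ).
T_eq = [2.58×10⁴ × 0.36 / (4 × 5.67×10⁻⁸)]^(1/4) = (4.10×10¹⁰)^(1/4) = 450 K.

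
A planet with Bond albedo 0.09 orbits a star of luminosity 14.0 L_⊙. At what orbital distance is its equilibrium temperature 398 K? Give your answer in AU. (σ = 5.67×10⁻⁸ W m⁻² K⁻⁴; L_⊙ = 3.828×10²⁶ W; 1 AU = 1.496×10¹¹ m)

L = 14.0 × 3.828×10²⁶ = 5.36×10²⁷ W.
From T_eq⁴ = L(1−A)/(16πσd²): d = √[L(1−A)/(16πσT_eq⁴)].
d = √[5.36×10²⁷ × 0.91 / (16π × 5.67×10⁻⁸ × (398)⁴)] = 2.61×10¹¹ m = 1.75 AU.

d ≈ 1.75 AU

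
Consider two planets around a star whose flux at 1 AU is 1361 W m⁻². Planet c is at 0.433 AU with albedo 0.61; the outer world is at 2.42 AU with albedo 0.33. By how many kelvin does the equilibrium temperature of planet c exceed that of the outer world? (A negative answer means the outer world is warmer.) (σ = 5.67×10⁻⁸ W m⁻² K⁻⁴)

ΔT ≈ 172.4 K

T_eq = [S₀(1−A)/(4σd²)]^(1/4), so T ∝ (1−A)^(1/4) / √d.
T₁ = [1361×0.39/(4×5.67×10⁻⁸×0.433²)]^(1/4) = 334.25 K.
T₂ = [1361×0.67/(4×5.67×10⁻⁸×2.42²)]^(1/4) = 161.87 K.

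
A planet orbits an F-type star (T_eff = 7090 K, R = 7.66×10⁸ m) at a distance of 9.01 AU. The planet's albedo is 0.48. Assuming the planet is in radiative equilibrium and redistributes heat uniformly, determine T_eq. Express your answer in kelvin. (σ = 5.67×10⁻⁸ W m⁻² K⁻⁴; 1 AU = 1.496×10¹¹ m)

T_eq ≈ 101 K

d = 9.01 AU = 1.35×10¹² m.
L = 4πR_⋆²σT_⋆⁴ = 4π(7.66×10⁸)² × 5.67×10⁻⁸ × (7090)⁴ = 1.06×10²⁷ W.
S = L/(4πd²) = 46.3 W m⁻².
Energy balance: absorbed = emitted ⇒ πR²·S(1−A) = 4πR²·σT_eq⁴, so T_eq⁴ = S(1−A)/(4σ).
T_eq = [46.3 × 0.52 / (4 × 5.67×10⁻⁸)]^(1/4) = (1.06×10⁸)^(1/4) = 101 K.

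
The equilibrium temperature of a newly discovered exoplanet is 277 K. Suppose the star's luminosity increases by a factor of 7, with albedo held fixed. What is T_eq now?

T_eq ∝ L^(1/4) · d^(−1/2).
T′ = 277 × 7^(1/4) = 451 K.

T_eq ≈ 451 K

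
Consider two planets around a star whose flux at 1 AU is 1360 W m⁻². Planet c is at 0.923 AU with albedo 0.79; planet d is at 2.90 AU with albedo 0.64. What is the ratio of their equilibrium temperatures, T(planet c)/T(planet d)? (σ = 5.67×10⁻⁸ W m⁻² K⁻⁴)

T₁/T₂ ≈ 1.549

T_eq = [S₀(1−A)/(4σd²)]^(1/4), so T ∝ (1−A)^(1/4) / √d.
T₁ = [1360×0.21/(4×5.67×10⁻⁸×0.923²)]^(1/4) = 196.08 K.
T₂ = [1360×0.36/(4×5.67×10⁻⁸×2.90²)]^(1/4) = 126.58 K.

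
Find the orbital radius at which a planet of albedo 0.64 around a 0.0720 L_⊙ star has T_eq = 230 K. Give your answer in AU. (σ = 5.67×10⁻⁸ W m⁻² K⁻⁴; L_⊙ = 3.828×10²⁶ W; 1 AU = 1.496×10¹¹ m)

d ≈ 0.236 AU

L = 0.0720 × 3.828×10²⁶ = 2.76×10²⁵ W.
From T_eq⁴ = L(1−A)/(16πσd²): d = √[L(1−A)/(16πσT_eq⁴)].
d = √[2.76×10²⁵ × 0.36 / (16π × 5.67×10⁻⁸ × (230)⁴)] = 3.53×10¹⁰ m = 0.236 AU.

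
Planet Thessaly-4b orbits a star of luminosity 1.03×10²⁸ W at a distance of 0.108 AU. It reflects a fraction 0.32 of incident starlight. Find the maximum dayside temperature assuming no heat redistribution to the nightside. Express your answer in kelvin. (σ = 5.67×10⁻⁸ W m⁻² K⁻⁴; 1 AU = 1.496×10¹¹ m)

T_ss ≈ 2480 K

d = 0.108 AU = 1.62×10¹⁰ m.
Flux: S = L/(4πd²) = 1.03×10²⁸/(4π×(1.62×10¹⁰)²) = 3.14×10⁶ W m⁻².
With no redistribution each surface element balances locally: S(1−A) = σT⁴.
T = [3.14×10⁶ × 0.68 / 5.67×10⁻⁸]^(1/4) = (3.77×10¹³)^(1/4) = 2480 K.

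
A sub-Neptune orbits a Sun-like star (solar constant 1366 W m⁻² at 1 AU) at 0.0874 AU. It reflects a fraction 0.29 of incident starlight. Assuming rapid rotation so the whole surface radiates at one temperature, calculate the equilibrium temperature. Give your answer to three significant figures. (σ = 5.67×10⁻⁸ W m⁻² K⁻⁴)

T_eq ≈ 865 K

Flux at 0.0874 AU: S = 1366/0.0874² = 1.79×10⁵ W m⁻².
Energy balance: absorbed = emitted ⇒ πR²·S(1−A) = 4πR²·σT_eq⁴, so T_eq⁴ = S(1−A)/(4σ).
T_eq = [1.79×10⁵ × 0.71 / (4 × 5.67×10⁻⁸)]^(1/4) = (5.60×10¹¹)^(1/4) = 865 K.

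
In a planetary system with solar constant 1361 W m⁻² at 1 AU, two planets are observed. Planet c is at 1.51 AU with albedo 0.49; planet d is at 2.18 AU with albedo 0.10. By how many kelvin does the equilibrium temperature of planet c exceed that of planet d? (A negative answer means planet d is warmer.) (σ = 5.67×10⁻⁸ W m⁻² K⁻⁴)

T_eq = [S₀(1−A)/(4σd²)]^(1/4), so T ∝ (1−A)^(1/4) / √d.
T₁ = [1361×0.51/(4×5.67×10⁻⁸×1.51²)]^(1/4) = 191.41 K.
T₂ = [1361×0.90/(4×5.67×10⁻⁸×2.18²)]^(1/4) = 183.61 K.

ΔT ≈ 7.8 K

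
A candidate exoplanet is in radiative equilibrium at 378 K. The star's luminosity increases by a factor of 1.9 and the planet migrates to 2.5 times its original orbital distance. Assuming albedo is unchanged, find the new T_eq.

T_eq ∝ L^(1/4) · d^(−1/2).
T′ = 378 × 1.9^(1/4) / 2.5^(1/2) = 281 K.

T_eq ≈ 281 K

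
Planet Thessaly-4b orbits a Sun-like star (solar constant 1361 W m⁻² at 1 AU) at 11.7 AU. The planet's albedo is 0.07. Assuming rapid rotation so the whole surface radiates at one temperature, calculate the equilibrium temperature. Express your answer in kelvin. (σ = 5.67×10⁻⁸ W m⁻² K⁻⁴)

T_eq ≈ 79.9 K

Flux at 11.7 AU: S = 1361/11.7² = 9.94 W m⁻².
Energy balance: absorbed = emitted ⇒ πR²·S(1−A) = 4πR²·σT_eq⁴, so T_eq⁴ = S(1−A)/(4σ).
T_eq = [9.94 × 0.93 / (4 × 5.67×10⁻⁸)]^(1/4) = (4.08×10⁷)^(1/4) = 79.9 K.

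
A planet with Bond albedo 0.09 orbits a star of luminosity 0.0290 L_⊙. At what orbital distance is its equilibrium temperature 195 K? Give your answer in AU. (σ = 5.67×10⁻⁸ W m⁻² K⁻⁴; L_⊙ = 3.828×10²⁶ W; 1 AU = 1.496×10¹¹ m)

L = 0.0290 × 3.828×10²⁶ = 1.11×10²⁵ W.
From T_eq⁴ = L(1−A)/(16πσd²): d = √[L(1−A)/(16πσT_eq⁴)].
d = √[1.11×10²⁵ × 0.91 / (16π × 5.67×10⁻⁸ × (195)⁴)] = 4.95×10¹⁰ m = 0.331 AU.

d ≈ 0.331 AU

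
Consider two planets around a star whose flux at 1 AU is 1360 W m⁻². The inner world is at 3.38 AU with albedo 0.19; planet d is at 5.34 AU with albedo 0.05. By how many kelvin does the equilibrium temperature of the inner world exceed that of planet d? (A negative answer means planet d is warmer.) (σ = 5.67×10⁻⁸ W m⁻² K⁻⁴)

ΔT ≈ 24.7 K

T_eq = [S₀(1−A)/(4σd²)]^(1/4), so T ∝ (1−A)^(1/4) / √d.
T₁ = [1360×0.81/(4×5.67×10⁻⁸×3.38²)]^(1/4) = 143.59 K.
T₂ = [1360×0.95/(4×5.67×10⁻⁸×5.34²)]^(1/4) = 118.89 K.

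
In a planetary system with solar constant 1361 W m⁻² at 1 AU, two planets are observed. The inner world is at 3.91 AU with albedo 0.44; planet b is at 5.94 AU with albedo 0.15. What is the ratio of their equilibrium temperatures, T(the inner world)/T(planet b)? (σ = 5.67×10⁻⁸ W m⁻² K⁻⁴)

T_eq = [S₀(1−A)/(4σd²)]^(1/4), so T ∝ (1−A)^(1/4) / √d.
T₁ = [1361×0.56/(4×5.67×10⁻⁸×3.91²)]^(1/4) = 121.76 K.
T₂ = [1361×0.85/(4×5.67×10⁻⁸×5.94²)]^(1/4) = 109.65 K.

T₁/T₂ ≈ 1.110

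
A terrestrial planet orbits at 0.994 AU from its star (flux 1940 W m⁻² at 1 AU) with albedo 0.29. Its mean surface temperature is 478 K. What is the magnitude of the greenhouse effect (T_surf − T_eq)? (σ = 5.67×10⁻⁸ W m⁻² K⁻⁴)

ΔT ≈ 198.0 K

S = 1940/0.994² = 1963 W m⁻².
T_eq = [S(1−A)/(4σ)]^(1/4) = [1963×0.71/(4×5.67×10⁻⁸)]^(1/4) = 280.0 K.
ΔT = T_surf − T_eq = 478 − 280.0.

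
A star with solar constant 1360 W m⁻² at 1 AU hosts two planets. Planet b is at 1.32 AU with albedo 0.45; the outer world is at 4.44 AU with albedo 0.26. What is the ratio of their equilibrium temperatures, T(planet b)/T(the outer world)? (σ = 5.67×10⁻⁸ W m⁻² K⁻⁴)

T_eq = [S₀(1−A)/(4σd²)]^(1/4), so T ∝ (1−A)^(1/4) / √d.
T₁ = [1360×0.55/(4×5.67×10⁻⁸×1.32²)]^(1/4) = 208.58 K.
T₂ = [1360×0.74/(4×5.67×10⁻⁸×4.44²)]^(1/4) = 122.49 K.

T₁/T₂ ≈ 1.703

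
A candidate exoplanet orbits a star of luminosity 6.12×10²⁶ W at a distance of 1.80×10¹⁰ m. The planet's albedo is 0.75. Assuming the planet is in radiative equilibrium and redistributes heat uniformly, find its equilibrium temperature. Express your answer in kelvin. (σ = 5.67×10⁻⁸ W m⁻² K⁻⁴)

Flux: S = L/(4πd²) = 6.12×10²⁶/(4π×(1.80×10¹⁰)²) = 1.50×10⁵ W m⁻².
Energy balance: absorbed = emitted ⇒ πR²·S(1−A) = 4πR²·σT_eq⁴, so T_eq⁴ = S(1−A)/(4σ).
T_eq = [1.50×10⁵ × 0.25 / (4 × 5.67×10⁻⁸)]^(1/4) = (1.66×10¹¹)^(1/4) = 638 K.

T_eq ≈ 638 K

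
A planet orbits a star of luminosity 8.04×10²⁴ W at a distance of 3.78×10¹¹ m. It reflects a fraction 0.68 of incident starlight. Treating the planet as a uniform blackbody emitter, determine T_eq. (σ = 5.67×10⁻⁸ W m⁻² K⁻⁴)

T_eq ≈ 50.1 K

Flux: S = L/(4πd²) = 8.04×10²⁴/(4π×(3.78×10¹¹)²) = 4.48 W m⁻².
Energy balance: absorbed = emitted ⇒ πR²·S(1−A) = 4πR²·σT_eq⁴, so T_eq⁴ = S(1−A)/(4σ).
T_eq = [4.48 × 0.32 / (4 × 5.67×10⁻⁸)]^(1/4) = (6.32×10⁶)^(1/4) = 50.1 K.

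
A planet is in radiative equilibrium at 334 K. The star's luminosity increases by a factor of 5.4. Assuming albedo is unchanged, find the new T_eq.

T_eq ∝ L^(1/4) · d^(−1/2).
T′ = 334 × 5.4^(1/4) = 509 K.

T_eq ≈ 509 K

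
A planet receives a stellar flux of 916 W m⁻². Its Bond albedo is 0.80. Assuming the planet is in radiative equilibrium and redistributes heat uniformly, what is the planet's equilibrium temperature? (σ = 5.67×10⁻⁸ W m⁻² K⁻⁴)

Energy balance: absorbed = emitted ⇒ πR²·S(1−A) = 4πR²·σT_eq⁴, so T_eq⁴ = S(1−A)/(4σ).
T_eq = [916 × 0.20 / (4 × 5.67×10⁻⁸)]^(1/4) = (8.08×10⁸)^(1/4) = 169 K.

T_eq ≈ 169 K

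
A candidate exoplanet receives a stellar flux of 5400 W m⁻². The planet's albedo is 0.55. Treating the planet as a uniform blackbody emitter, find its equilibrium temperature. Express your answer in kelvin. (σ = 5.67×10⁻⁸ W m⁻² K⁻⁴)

T_eq ≈ 322 K

Energy balance: absorbed = emitted ⇒ πR²·S(1−A) = 4πR²·σT_eq⁴, so T_eq⁴ = S(1−A)/(4σ).
T_eq = [5400 × 0.45 / (4 × 5.67×10⁻⁸)]^(1/4) = (1.07×10¹⁰)^(1/4) = 322 K.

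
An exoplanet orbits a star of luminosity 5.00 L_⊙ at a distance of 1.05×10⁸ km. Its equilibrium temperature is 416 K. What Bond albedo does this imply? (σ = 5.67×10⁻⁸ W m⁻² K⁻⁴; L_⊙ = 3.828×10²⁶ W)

d = 1.05×10⁸ km = 1.05×10¹¹ m.
L = 5.00 × 3.828×10²⁶ = 1.91×10²⁷ W.
Flux: S = L/(4πd²) = 1.91×10²⁷/(4π×(1.05×10¹¹)²) = 1.38×10⁴ W m⁻².
From T_eq⁴ = S(1−A)/(4σ): 1−A = 4σT_eq⁴/S.
1−A = 4 × 5.67×10⁻⁸ × (416)⁴ / 1.38×10⁴ = 0.492.

A ≈ 0.51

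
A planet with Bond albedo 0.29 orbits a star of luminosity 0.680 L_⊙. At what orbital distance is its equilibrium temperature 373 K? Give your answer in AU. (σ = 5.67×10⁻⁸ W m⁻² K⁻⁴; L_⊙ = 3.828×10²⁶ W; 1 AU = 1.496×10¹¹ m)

L = 0.680 × 3.828×10²⁶ = 2.60×10²⁶ W.
From T_eq⁴ = L(1−A)/(16πσd²): d = √[L(1−A)/(16πσT_eq⁴)].
d = √[2.60×10²⁶ × 0.71 / (16π × 5.67×10⁻⁸ × (373)⁴)] = 5.79×10¹⁰ m = 0.387 AU.

d ≈ 0.387 AU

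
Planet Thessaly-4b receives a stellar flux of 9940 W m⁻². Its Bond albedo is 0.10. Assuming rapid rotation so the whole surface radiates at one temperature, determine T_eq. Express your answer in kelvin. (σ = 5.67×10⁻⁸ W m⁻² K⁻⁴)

Energy balance: absorbed = emitted ⇒ πR²·S(1−A) = 4πR²·σT_eq⁴, so T_eq⁴ = S(1−A)/(4σ).
T_eq = [9940 × 0.90 / (4 × 5.67×10⁻⁸)]^(1/4) = (3.94×10¹⁰)^(1/4) = 446 K.

T_eq ≈ 446 K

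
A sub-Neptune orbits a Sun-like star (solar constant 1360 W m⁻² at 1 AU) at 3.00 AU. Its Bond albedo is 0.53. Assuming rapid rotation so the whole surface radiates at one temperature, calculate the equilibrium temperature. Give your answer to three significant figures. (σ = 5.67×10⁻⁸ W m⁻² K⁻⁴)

Flux at 3.00 AU: S = 1360/3.00² = 151 W m⁻².
Energy balance: absorbed = emitted ⇒ πR²·S(1−A) = 4πR²·σT_eq⁴, so T_eq⁴ = S(1−A)/(4σ).
T_eq = [151 × 0.47 / (4 × 5.67×10⁻⁸)]^(1/4) = (3.13×10⁸)^(1/4) = 133 K.

T_eq ≈ 133 K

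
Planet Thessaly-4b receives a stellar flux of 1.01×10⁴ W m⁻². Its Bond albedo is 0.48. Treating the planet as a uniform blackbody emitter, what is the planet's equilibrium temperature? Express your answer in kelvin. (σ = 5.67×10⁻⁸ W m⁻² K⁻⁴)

Energy balance: absorbed = emitted ⇒ πR²·S(1−A) = 4πR²·σT_eq⁴, so T_eq⁴ = S(1−A)/(4σ).
T_eq = [1.01×10⁴ × 0.52 / (4 × 5.67×10⁻⁸)]^(1/4) = (2.32×10¹⁰)^(1/4) = 390 K.

T_eq ≈ 390 K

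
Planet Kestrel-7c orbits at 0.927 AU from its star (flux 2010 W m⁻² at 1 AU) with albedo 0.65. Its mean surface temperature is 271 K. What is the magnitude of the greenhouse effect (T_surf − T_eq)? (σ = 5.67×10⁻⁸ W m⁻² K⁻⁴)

ΔT ≈ 25.9 K

S = 2010/0.927² = 2339 W m⁻².
T_eq = [S(1−A)/(4σ)]^(1/4) = [2339×0.35/(4×5.67×10⁻⁸)]^(1/4) = 245.1 K.
ΔT = T_surf − T_eq = 271 − 245.1.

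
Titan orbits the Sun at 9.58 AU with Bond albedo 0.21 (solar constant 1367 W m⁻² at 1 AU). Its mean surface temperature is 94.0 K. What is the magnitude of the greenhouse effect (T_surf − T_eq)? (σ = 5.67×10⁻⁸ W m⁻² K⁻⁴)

ΔT ≈ 9.1 K

S = 1367/9.58² = 14.89 W m⁻².
T_eq = [S(1−A)/(4σ)]^(1/4) = [14.89×0.79/(4×5.67×10⁻⁸)]^(1/4) = 84.9 K.
ΔT = T_surf − T_eq = 94 − 84.9.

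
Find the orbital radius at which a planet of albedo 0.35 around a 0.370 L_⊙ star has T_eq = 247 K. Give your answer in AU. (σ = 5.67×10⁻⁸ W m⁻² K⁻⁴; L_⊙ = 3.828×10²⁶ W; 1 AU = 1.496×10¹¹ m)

d ≈ 0.623 AU

L = 0.370 × 3.828×10²⁶ = 1.42×10²⁶ W.
From T_eq⁴ = L(1−A)/(16πσd²): d = √[L(1−A)/(16πσT_eq⁴)].
d = √[1.42×10²⁶ × 0.65 / (16π × 5.67×10⁻⁸ × (247)⁴)] = 9.32×10¹⁰ m = 0.623 AU.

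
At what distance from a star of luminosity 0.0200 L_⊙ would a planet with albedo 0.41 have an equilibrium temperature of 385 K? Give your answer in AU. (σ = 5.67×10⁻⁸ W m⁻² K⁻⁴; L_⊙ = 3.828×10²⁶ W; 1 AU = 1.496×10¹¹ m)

d ≈ 0.0568 AU

L = 0.0200 × 3.828×10²⁶ = 7.66×10²⁴ W.
From T_eq⁴ = L(1−A)/(16πσd²): d = √[L(1−A)/(16πσT_eq⁴)].
d = √[7.66×10²⁴ × 0.59 / (16π × 5.67×10⁻⁸ × (385)⁴)] = 8.49×10⁹ m = 0.0568 AU.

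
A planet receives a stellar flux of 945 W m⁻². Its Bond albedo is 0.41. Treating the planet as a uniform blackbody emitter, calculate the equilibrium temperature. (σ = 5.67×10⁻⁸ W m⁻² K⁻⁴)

T_eq ≈ 223 K

Energy balance: absorbed = emitted ⇒ πR²·S(1−A) = 4πR²·σT_eq⁴, so T_eq⁴ = S(1−A)/(4σ).
T_eq = [945 × 0.59 / (4 × 5.67×10⁻⁸)]^(1/4) = (2.46×10⁹)^(1/4) = 223 K.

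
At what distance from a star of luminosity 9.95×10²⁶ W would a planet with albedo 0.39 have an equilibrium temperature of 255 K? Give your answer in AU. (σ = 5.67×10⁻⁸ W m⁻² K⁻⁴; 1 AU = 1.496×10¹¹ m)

From T_eq⁴ = L(1−A)/(16πσd²): d = √[L(1−A)/(16πσT_eq⁴)].
d = √[9.95×10²⁶ × 0.61 / (16π × 5.67×10⁻⁸ × (255)⁴)] = 2.24×10¹¹ m = 1.50 AU.

d ≈ 1.50 AU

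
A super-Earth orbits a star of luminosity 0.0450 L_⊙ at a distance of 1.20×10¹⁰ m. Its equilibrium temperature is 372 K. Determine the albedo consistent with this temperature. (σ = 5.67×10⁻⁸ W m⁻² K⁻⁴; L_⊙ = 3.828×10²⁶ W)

L = 0.0450 × 3.828×10²⁶ = 1.72×10²⁵ W.
Flux: S = L/(4πd²) = 1.72×10²⁵/(4π×(1.20×10¹⁰)²) = 9520 W m⁻².
From T_eq⁴ = S(1−A)/(4σ): 1−A = 4σT_eq⁴/S.
1−A = 4 × 5.67×10⁻⁸ × (372)⁴ / 9520 = 0.456.

A ≈ 0.54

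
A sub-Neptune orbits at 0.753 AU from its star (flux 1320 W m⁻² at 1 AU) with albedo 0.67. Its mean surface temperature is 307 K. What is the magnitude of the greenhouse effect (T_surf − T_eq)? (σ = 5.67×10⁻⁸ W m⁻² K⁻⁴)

S = 1320/0.753² = 2328 W m⁻².
T_eq = [S(1−A)/(4σ)]^(1/4) = [2328×0.33/(4×5.67×10⁻⁸)]^(1/4) = 241.2 K.
ΔT = T_surf − T_eq = 307 − 241.2.

ΔT ≈ 65.8 K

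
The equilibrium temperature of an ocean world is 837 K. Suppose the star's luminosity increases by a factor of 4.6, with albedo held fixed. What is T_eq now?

T_eq ∝ L^(1/4) · d^(−1/2).
T′ = 837 × 4.6^(1/4) = 1230 K.

T_eq ≈ 1230 K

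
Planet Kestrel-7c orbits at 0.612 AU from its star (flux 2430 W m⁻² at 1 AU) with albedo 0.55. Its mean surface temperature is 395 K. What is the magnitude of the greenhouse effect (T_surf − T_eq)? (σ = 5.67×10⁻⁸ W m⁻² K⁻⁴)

S = 2430/0.612² = 6488 W m⁻².
T_eq = [S(1−A)/(4σ)]^(1/4) = [6488×0.45/(4×5.67×10⁻⁸)]^(1/4) = 336.8 K.
ΔT = T_surf − T_eq = 395 − 336.8.

ΔT ≈ 58.2 K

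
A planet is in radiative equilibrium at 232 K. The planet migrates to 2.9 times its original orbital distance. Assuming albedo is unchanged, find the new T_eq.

T_eq ∝ L^(1/4) · d^(−1/2).
T′ = 232 / 2.9^(1/2) = 136 K.

T_eq ≈ 136 K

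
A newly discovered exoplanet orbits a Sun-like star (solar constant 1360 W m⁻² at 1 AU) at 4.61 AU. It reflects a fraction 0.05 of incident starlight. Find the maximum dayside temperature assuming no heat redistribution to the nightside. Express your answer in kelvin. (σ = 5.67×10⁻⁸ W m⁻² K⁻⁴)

Flux at 4.61 AU: S = 1360/4.61² = 64.0 W m⁻².
With no redistribution each surface element balances locally: S(1−A) = σT⁴.
T = [64.0 × 0.95 / 5.67×10⁻⁸]^(1/4) = (1.07×10⁹)^(1/4) = 181 K.

T_ss ≈ 181 K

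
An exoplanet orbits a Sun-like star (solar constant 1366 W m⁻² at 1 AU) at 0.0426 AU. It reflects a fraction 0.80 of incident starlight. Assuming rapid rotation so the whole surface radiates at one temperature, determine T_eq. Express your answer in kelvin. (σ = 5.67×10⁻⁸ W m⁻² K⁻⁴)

T_eq ≈ 903 K

Flux at 0.0426 AU: S = 1366/0.0426² = 7.53×10⁵ W m⁻².
Energy balance: absorbed = emitted ⇒ πR²·S(1−A) = 4πR²·σT_eq⁴, so T_eq⁴ = S(1−A)/(4σ).
T_eq = [7.53×10⁵ × 0.20 / (4 × 5.67×10⁻⁸)]^(1/4) = (6.64×10¹¹)^(1/4) = 903 K.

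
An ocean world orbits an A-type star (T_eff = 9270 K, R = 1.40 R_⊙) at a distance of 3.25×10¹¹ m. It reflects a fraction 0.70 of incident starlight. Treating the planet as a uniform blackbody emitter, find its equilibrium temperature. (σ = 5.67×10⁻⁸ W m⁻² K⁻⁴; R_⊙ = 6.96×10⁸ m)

T_eq ≈ 266 K

R_⋆ = 1.40 × 6.96×10⁸ = 9.74×10⁸ m.
L = 4πR_⋆²σT_⋆⁴ = 4π(9.74×10⁸)² × 5.67×10⁻⁸ × (9270)⁴ = 5.00×10²⁷ W.
S = L/(4πd²) = 3760 W m⁻².
Energy balance: absorbed = emitted ⇒ πR²·S(1−A) = 4πR²·σT_eq⁴, so T_eq⁴ = S(1−A)/(4σ).
T_eq = [3760 × 0.30 / (4 × 5.67×10⁻⁸)]^(1/4) = (4.98×10⁹)^(1/4) = 266 K.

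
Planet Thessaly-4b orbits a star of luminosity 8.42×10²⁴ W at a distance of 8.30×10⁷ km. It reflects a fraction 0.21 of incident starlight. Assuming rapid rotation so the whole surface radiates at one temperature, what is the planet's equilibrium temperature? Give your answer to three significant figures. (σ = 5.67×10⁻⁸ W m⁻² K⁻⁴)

d = 8.30×10⁷ km = 8.30×10¹⁰ m.
Flux: S = L/(4πd²) = 8.42×10²⁴/(4π×(8.30×10¹⁰)²) = 97.3 W m⁻².
Energy balance: absorbed = emitted ⇒ πR²·S(1−A) = 4πR²·σT_eq⁴, so T_eq⁴ = S(1−A)/(4σ).
T_eq = [97.3 × 0.79 / (4 × 5.67×10⁻⁸)]^(1/4) = (3.39×10⁸)^(1/4) = 136 K.

T_eq ≈ 136 K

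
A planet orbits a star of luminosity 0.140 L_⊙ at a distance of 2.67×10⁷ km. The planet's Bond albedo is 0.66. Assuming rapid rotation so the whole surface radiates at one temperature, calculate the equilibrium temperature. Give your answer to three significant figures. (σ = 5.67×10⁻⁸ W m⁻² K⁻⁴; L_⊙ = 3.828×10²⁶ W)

d = 2.67×10⁷ km = 2.67×10¹⁰ m.
L = 0.140 × 3.828×10²⁶ = 5.36×10²⁵ W.
Flux: S = L/(4πd²) = 5.36×10²⁵/(4π×(2.67×10¹⁰)²) = 5980 W m⁻².
Energy balance: absorbed = emitted ⇒ πR²·S(1−A) = 4πR²·σT_eq⁴, so T_eq⁴ = S(1−A)/(4σ).
T_eq = [5980 × 0.34 / (4 × 5.67×10⁻⁸)]^(1/4) = (8.97×10⁹)^(1/4) = 308 K.

T_eq ≈ 308 K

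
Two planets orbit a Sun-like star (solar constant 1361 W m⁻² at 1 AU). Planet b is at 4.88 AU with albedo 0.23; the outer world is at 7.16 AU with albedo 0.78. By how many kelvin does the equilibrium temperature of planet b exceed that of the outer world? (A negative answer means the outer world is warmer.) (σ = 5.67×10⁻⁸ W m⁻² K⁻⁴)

T_eq = [S₀(1−A)/(4σd²)]^(1/4), so T ∝ (1−A)^(1/4) / √d.
T₁ = [1361×0.77/(4×5.67×10⁻⁸×4.88²)]^(1/4) = 118.02 K.
T₂ = [1361×0.22/(4×5.67×10⁻⁸×7.16²)]^(1/4) = 71.24 K.

ΔT ≈ 46.8 K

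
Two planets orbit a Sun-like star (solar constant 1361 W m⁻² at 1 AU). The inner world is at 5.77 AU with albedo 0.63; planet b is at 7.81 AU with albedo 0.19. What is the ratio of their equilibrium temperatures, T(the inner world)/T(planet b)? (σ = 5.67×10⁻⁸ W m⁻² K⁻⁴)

T_eq = [S₀(1−A)/(4σd²)]^(1/4), so T ∝ (1−A)^(1/4) / √d.
T₁ = [1361×0.37/(4×5.67×10⁻⁸×5.77²)]^(1/4) = 90.37 K.
T₂ = [1361×0.81/(4×5.67×10⁻⁸×7.81²)]^(1/4) = 94.48 K.

T₁/T₂ ≈ 0.956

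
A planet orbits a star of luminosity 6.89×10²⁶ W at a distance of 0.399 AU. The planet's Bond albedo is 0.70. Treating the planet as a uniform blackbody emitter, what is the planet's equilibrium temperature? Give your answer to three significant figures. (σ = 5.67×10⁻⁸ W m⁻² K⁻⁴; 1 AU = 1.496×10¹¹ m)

T_eq ≈ 378 K

d = 0.399 AU = 5.97×10¹⁰ m.
Flux: S = L/(4πd²) = 6.89×10²⁶/(4π×(5.97×10¹⁰)²) = 1.54×10⁴ W m⁻².
Energy balance: absorbed = emitted ⇒ πR²·S(1−A) = 4πR²·σT_eq⁴, so T_eq⁴ = S(1−A)/(4σ).
T_eq = [1.54×10⁴ × 0.30 / (4 × 5.67×10⁻⁸)]^(1/4) = (2.04×10¹⁰)^(1/4) = 378 K.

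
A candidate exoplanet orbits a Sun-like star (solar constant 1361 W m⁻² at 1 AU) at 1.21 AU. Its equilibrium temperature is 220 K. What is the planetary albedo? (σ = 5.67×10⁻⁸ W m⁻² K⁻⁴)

A ≈ 0.43

Flux at 1.21 AU: S = 1361/1.21² = 930 W m⁻².
From T_eq⁴ = S(1−A)/(4σ): 1−A = 4σT_eq⁴/S.
1−A = 4 × 5.67×10⁻⁸ × (220)⁴ / 930 = 0.572.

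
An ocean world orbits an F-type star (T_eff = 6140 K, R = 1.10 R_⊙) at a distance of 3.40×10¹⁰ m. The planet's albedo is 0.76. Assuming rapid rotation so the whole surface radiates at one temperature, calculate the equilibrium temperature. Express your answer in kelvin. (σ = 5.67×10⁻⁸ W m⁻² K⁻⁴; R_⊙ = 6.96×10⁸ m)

T_eq ≈ 456 K

R_⋆ = 1.10 × 6.96×10⁸ = 7.66×10⁸ m.
L = 4πR_⋆²σT_⋆⁴ = 4π(7.66×10⁸)² × 5.67×10⁻⁸ × (6140)⁴ = 5.94×10²⁶ W.
S = L/(4πd²) = 4.09×10⁴ W m⁻².
Energy balance: absorbed = emitted ⇒ πR²·S(1−A) = 4πR²·σT_eq⁴, so T_eq⁴ = S(1−A)/(4σ).
T_eq = [4.09×10⁴ × 0.24 / (4 × 5.67×10⁻⁸)]^(1/4) = (4.32×10¹⁰)^(1/4) = 456 K.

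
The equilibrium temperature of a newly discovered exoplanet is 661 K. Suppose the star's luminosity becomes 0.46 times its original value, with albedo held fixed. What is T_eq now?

T_eq ∝ L^(1/4) · d^(−1/2).
T′ = 661 × 0.46^(1/4) = 544 K.

T_eq ≈ 544 K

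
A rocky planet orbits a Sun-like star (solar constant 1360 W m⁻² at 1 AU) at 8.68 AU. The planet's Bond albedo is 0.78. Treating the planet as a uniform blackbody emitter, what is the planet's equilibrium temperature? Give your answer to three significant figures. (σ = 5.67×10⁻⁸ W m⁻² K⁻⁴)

Flux at 8.68 AU: S = 1360/8.68² = 18.1 W m⁻².
Energy balance: absorbed = emitted ⇒ πR²·S(1−A) = 4πR²·σT_eq⁴, so T_eq⁴ = S(1−A)/(4σ).
T_eq = [18.1 × 0.22 / (4 × 5.67×10⁻⁸)]^(1/4) = (1.75×10⁷)^(1/4) = 64.7 K.

T_eq ≈ 64.7 K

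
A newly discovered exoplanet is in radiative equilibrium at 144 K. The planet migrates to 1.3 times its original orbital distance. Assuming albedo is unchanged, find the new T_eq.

T_eq ≈ 126 K

T_eq ∝ L^(1/4) · d^(−1/2).
T′ = 144 / 1.3^(1/2) = 126 K.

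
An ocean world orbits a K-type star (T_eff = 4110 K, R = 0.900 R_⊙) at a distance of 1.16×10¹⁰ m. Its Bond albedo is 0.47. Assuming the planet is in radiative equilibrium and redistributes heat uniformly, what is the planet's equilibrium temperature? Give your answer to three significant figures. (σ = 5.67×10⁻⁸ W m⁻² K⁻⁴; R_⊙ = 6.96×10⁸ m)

T_eq ≈ 576 K

R_⋆ = 0.900 × 6.96×10⁸ = 6.26×10⁸ m.
L = 4πR_⋆²σT_⋆⁴ = 4π(6.26×10⁸)² × 5.67×10⁻⁸ × (4110)⁴ = 7.98×10²⁵ W.
S = L/(4πd²) = 4.72×10⁴ W m⁻².
Energy balance: absorbed = emitted ⇒ πR²·S(1−A) = 4πR²·σT_eq⁴, so T_eq⁴ = S(1−A)/(4σ).
T_eq = [4.72×10⁴ × 0.53 / (4 × 5.67×10⁻⁸)]^(1/4) = (1.10×10¹¹)^(1/4) = 576 K.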